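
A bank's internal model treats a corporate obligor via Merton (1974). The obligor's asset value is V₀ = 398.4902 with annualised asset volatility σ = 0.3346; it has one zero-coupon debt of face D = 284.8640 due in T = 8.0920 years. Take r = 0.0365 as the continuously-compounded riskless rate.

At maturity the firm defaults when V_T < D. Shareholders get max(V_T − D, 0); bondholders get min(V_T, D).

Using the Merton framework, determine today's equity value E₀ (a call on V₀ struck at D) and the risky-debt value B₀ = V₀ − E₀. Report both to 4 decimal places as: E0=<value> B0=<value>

Equity is a call on the firm's assets struck at D = 284.8640:
d₁ = [ln(V₀/D) + (r + σ²/2)T] / (σ√T)
   = [ln(398.4902/284.8640) + (0.0365 + 0.5·0.3346²)·8.0920] / (0.3346·√8.0920)
   = [0.335671 + 0.748337] / 0.951818 = 1.138881
d₂ = d₁ − σ√T = 1.138881 − 0.951818 = 0.187063
N(d₁) = 0.872624,  N(d₂) = 0.574195,  e^(−rT) = 0.744265
E₀ = V₀·N(d₁) − D·e^(−rT)·N(d₂)
   = 398.4902·0.872624 − 284.8640·0.744265·0.574195 = 225.994510
B₀ = V₀ − E₀ = 398.4902 − 225.994510 = 172.495690

E0=225.9945 B0=172.4957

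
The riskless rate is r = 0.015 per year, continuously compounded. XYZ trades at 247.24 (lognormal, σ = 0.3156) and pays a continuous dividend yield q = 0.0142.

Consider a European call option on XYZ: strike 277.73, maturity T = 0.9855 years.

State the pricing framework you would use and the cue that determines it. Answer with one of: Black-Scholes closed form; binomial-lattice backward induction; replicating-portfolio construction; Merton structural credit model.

framework: Black-Scholes closed form

Key observation: with XYZ following a GBM at constant σ and r, the European call struck at 277.73 prices in closed form — nothing here needs a stepwise model or a balance sheet.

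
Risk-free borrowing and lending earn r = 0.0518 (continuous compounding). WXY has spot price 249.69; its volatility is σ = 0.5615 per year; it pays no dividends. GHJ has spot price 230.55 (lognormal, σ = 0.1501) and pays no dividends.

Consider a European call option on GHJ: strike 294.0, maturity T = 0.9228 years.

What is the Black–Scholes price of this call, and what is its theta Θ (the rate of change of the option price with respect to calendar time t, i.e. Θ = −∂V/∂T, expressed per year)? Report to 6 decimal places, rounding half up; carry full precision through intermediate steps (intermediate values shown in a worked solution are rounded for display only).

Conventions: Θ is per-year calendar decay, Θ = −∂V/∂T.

price = 1.481652
Θ = -4.273079

σ√T = 0.1501·√0.9228 = 0.144190
d₁ = (ln(S/K) + (r+σ²/2)T) / (σ√T) = (ln(230.55/294.0) + (0.0518+0.1501²/2)·0.9228) / 0.144190 = (-0.243112 + 0.058196) / 0.144190 = -1.282446
d₂ = d₁ − σ√T = -1.282446 − 0.144190 = -1.426636
e^{−rT} = 0.953323
N(d₁) = 0.099843,  N(d₂) = 0.076842
Call price V = S·N(d₁) − K·e^{−rT}·N(d₂) = 23.018827 − 21.537175 = 1.481652
φ(d₁) = (1/√(2π))·e^{−d₁²/2} = 0.175297
Θ = −S·φ(d₁)·σ/(2√T) − r·K·e^{−rT}·N(d₂) = −3.157454 − 1.115626 = -4.273079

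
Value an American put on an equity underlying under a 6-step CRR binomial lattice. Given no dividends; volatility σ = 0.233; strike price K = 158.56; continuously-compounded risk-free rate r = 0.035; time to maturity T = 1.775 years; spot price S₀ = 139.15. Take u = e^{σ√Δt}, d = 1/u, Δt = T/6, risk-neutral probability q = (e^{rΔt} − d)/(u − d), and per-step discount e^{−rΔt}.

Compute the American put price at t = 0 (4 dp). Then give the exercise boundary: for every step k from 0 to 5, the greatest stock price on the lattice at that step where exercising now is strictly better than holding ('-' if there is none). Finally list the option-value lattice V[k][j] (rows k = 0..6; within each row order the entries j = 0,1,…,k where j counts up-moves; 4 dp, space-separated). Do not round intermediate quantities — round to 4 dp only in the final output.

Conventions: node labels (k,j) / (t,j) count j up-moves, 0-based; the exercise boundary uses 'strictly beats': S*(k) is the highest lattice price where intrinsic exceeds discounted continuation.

price = 25.6112
boundary = - - 107.9958 122.5872 107.9958 122.5872
tree:
25.6112
36.6896 15.4615
50.5642 24.0721 7.4817
63.4188 35.9728 13.0986 2.2230
74.7433 50.5642 22.2209 4.5776 0.0000
84.7199 63.4188 35.9728 9.4261 0.0000 0.0000
93.5089 74.7433 50.5642 19.4100 0.0000 0.0000 0.0000

Δt=0.29583  u=1.13511  d=0.88097  q=0.50931  discount=0.98970
step 6 (expiry): payoffs max(K−S,0) = 93.5089 74.7433 50.5642 19.4100 0.0000 0.0000 0.0000
step 5: (k=5,j=0): S=73.8401, K−S=84.7199, hold=83.0866 ⇒ V=84.7199 exercise | (k=5,j=1): S=95.1412, K−S=63.4188, hold=61.7855 ⇒ V=63.4188 exercise | (k=5,j=2): S=122.5872, K−S=35.9728, hold=34.3395 ⇒ V=35.9728 exercise | (k=5,j=3): S=157.9506, K−S=0.6094, hold=9.4261 ⇒ V=9.4261 continue | (k=5,j=4): S=203.5156, K−S=0.0000, hold=0.0000 ⇒ V=0.0000 continue | (k=5,j=5): S=262.2249, K−S=0.0000, hold=0.0000 ⇒ V=0.0000 continue  boundary S*=122.5872
step 4: (k=4,j=0): S=83.8167, K−S=74.7433, hold=73.1100 ⇒ V=74.7433 exercise | (k=4,j=1): S=107.9958, K−S=50.5642, hold=48.9309 ⇒ V=50.5642 exercise | (k=4,j=2): S=139.1500, K−S=19.4100, hold=22.2209 ⇒ V=22.2209 continue | (k=4,j=3): S=179.2914, K−S=0.0000, hold=4.5776 ⇒ V=4.5776 continue | (k=4,j=4): S=231.0127, K−S=0.0000, hold=0.0000 ⇒ V=0.0000 continue  boundary S*=107.9958
step 3: (k=3,j=0): S=95.1412, K−S=63.4188, hold=61.7855 ⇒ V=63.4188 exercise | (k=3,j=1): S=122.5872, K−S=35.9728, hold=35.7564 ⇒ V=35.9728 exercise | (k=3,j=2): S=157.9506, K−S=0.6094, hold=13.0986 ⇒ V=13.0986 continue | (k=3,j=3): S=203.5156, K−S=0.0000, hold=2.2230 ⇒ V=2.2230 continue  boundary S*=122.5872
step 2: (k=2,j=0): S=107.9958, K−S=50.5642, hold=48.9309 ⇒ V=50.5642 exercise | (k=2,j=1): S=139.1500, K−S=19.4100, hold=24.0721 ⇒ V=24.0721 continue | (k=2,j=2): S=179.2914, K−S=0.0000, hold=7.4817 ⇒ V=7.4817 continue  boundary S*=107.9958
step 1: (k=1,j=0): S=122.5872, K−S=35.9728, hold=36.6896 ⇒ V=36.6896 continue | (k=1,j=1): S=157.9506, K−S=0.6094, hold=15.4615 ⇒ V=15.4615 continue  boundary S*=-
step 0: (k=0,j=0): S=139.1500, K−S=19.4100, hold=25.6112 ⇒ V=25.6112 continue  boundary S*=-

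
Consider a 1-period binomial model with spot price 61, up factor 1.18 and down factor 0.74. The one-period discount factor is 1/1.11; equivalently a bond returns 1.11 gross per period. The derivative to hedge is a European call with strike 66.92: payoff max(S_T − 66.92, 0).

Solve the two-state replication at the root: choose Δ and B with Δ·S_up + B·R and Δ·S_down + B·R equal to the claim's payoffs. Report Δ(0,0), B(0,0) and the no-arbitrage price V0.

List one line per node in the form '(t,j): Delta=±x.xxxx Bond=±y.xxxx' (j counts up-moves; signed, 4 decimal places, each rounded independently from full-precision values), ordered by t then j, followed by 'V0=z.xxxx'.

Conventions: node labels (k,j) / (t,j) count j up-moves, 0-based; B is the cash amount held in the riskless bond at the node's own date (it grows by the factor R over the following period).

The replicating-portfolio and risk-neutral prices coincide; use p* = (1.11−0.74)/(1.18−0.74) = 0.8409 for the latter.
At maturity the claim pays: V(1,0)=0.0000, V(1,1)=5.0600
Node (0,0) S=61.0000: V=(p*·5.0600+(1−p*)·0.0000)/1.11=3.8333; Δ=(5.0600−0.0000)/(71.9800−45.1400)=0.1885; B=V−Δ·S=-7.6667
As a check, the time-0 holding Δ(0,0)·S0 + B(0,0) comes to 3.8333 — exactly V0.

(0,0): Delta=0.1885 Bond=-7.6667
V0=3.8333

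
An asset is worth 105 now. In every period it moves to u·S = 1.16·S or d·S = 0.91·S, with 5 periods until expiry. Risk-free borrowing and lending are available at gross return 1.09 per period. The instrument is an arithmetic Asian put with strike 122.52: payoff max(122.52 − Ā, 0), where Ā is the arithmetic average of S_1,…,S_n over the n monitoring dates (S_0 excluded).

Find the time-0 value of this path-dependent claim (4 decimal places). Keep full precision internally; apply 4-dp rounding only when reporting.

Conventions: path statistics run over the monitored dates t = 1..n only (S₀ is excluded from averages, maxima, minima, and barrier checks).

Risk-neutral up-probability p* = (R−d)/(u−d) = (1.09−0.91)/(1.16−0.91) = 0.7200; the claim prices as the p*-weighted sum of path payoffs discounted by R^5.
Enumerate all 2^5 = 32 price paths (U = up ×1.16, D = down ×0.91); each path with k up-moves has probability p*^k·(1−p*)^(5−k).
DDDDD: Ā=79.8305, payoff=42.6895, prob=0.001721
UDDDD: Ā=101.7620, payoff=20.7580, prob=0.004426
DUDDD: Ā=96.5120, payoff=26.0080, prob=0.004426
UUDDD: Ā=123.0262, payoff=0.0000, prob=0.011380
DDUDD: Ā=91.7345, payoff=30.7855, prob=0.004426
UDUDD: Ā=116.9362, payoff=5.5838, prob=0.011380
DUUDD: Ā=111.6862, payoff=10.8338, prob=0.011380
UUUDD: Ā=142.3693, payoff=0.0000, prob=0.029263
DDDUD: Ā=87.3869, payoff=35.1331, prob=0.004426
UDDUD: Ā=111.3943, payoff=11.1257, prob=0.011380
DUDUD: Ā=106.1443, payoff=16.3757, prob=0.011380
UUDUD: Ā=135.3049, payoff=0.0000, prob=0.029263
DDUUD: Ā=101.3668, payoff=21.1532, prob=0.011380
UDUUD: Ā=129.2149, payoff=0.0000, prob=0.029263
DUUUD: Ā=123.9649, payoff=0.0000, prob=0.029263
UUUUD: Ā=158.0212, payoff=0.0000, prob=0.075247
DDDDU: Ā=83.4307, payoff=39.0893, prob=0.004426
UDDDU: Ā=106.3512, payoff=16.1688, prob=0.011380
DUDDU: Ā=101.1012, payoff=21.4188, prob=0.011380
UUDDU: Ā=128.8763, payoff=0.0000, prob=0.029263
DDUDU: Ā=96.3237, payoff=26.1963, prob=0.011380
UDUDU: Ā=122.7863, payoff=0.0000, prob=0.029263
DUUDU: Ā=117.5363, payoff=4.9837, prob=0.029263
UUUDU: Ā=149.8265, payoff=0.0000, prob=0.075247
DDDUU: Ā=91.9762, payoff=30.5438, prob=0.011380
UDDUU: Ā=117.2444, payoff=5.2756, prob=0.029263
DUDUU: Ā=111.9944, payoff=10.5256, prob=0.029263
UUDUU: Ā=142.7621, payoff=0.0000, prob=0.075247
DDUUU: Ā=107.2169, payoff=15.3031, prob=0.029263
UDUUU: Ā=136.6721, payoff=0.0000, prob=0.075247
DUUUU: Ā=131.4221, payoff=0.0000, prob=0.075247
UUUUU: Ā=167.5270, payoff=0.0000, prob=0.193492
Price = Σ prob·payoff / R^5 = 3.615138 / 1.538624 = 2.3496

price = 2.3496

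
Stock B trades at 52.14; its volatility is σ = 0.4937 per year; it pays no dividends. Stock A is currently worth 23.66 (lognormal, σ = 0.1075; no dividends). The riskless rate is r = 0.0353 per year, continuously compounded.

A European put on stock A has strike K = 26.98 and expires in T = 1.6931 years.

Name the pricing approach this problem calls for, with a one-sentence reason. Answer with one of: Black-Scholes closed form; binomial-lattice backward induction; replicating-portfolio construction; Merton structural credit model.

Key observation: everything needed for the exact continuous-time valuation of the European put on stock A (strike 26.98) is given, and no feature rules the closed form out.

framework: Black-Scholes closed form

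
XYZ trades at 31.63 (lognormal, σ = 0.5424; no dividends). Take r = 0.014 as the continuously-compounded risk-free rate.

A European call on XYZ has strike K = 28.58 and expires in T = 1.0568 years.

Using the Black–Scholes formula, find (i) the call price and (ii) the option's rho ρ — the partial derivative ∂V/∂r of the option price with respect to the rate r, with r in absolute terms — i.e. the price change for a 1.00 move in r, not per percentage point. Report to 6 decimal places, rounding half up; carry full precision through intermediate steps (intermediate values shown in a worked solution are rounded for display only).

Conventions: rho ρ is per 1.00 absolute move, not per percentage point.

price = 8.437980
ρ = 14.044636

σ√T = 0.5424·√1.0568 = 0.557591
d₁ = (ln(S/K) + (r+σ²/2)T) / (σ√T) = (ln(31.63/28.58) + (0.014+0.5424²/2)·1.0568) / 0.557591 = (0.101399 + 0.170249) / 0.557591 = 0.487181
d₂ = d₁ − σ√T = 0.487181 − 0.557591 = -0.070410
e^{−rT} = 0.985314
N(d₁) = 0.686935,  N(d₂) = 0.471934
Call price V = S·N(d₁) − K·e^{−rT}·N(d₂) = 21.727757 − 13.289777 = 8.437980
ρ = K·T·e^{−rT}·N(d₂) = 14.044636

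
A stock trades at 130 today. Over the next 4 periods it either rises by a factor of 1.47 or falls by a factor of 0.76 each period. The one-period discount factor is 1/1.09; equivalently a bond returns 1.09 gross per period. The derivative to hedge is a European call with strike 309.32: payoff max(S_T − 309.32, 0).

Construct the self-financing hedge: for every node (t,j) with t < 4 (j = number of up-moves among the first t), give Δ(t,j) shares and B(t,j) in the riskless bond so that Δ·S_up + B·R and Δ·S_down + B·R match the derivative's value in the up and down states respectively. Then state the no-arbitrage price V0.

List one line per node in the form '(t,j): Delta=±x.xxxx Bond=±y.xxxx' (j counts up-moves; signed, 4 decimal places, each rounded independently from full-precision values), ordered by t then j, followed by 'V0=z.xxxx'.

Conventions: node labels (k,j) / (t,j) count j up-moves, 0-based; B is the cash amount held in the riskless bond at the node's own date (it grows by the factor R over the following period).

No-arbitrage ⇒ martingale measure with p* = (R−d)/(u−d) = 0.4648.
Terminal payoffs: V(4,0)=0.0000, V(4,1)=0.0000, V(4,2)=0.0000, V(4,3)=4.5205, V(4,4)=297.7135
  t=3,j=0: stock 57.0669 → up 83.8883 (V=0.0000), down 43.3708 (V=0.0000). Price 0.0000; hedge Δ=0.0000, bond B=0.0000.
  t=3,j=1: stock 110.3794 → up 162.2577 (V=0.0000), down 83.8883 (V=0.0000). Price 0.0000; hedge Δ=0.0000, bond B=0.0000.
  t=3,j=2: stock 213.4969 → up 313.8405 (V=4.5205), down 162.2577 (V=0.0000). Price 1.9276; hedge Δ=0.0298, bond B=-4.4393.
  t=3,j=3: stock 412.9480 → up 607.0335 (V=297.7135), down 313.8405 (V=4.5205). Price 129.1682; hedge Δ=1.0000, bond B=-283.7798.
  t=2,j=0: stock 75.0880 → up 110.3794 (V=0.0000), down 57.0669 (V=0.0000). Price 0.0000; hedge Δ=0.0000, bond B=0.0000.
  t=2,j=1: stock 145.2360 → up 213.4969 (V=1.9276), down 110.3794 (V=0.0000). Price 0.8219; hedge Δ=0.0187, bond B=-1.8930.
  t=2,j=2: stock 280.9170 → up 412.9480 (V=129.1682), down 213.4969 (V=1.9276). Price 56.0253; hedge Δ=0.6380, bond B=-123.1868.
  t=1,j=0: stock 98.8000 → up 145.2360 (V=0.8219), down 75.0880 (V=0.0000). Price 0.3505; hedge Δ=0.0117, bond B=-0.8072.
  t=1,j=1: stock 191.1000 → up 280.9170 (V=56.0253), down 145.2360 (V=0.8219). Price 24.2934; hedge Δ=0.4069, bond B=-53.4578.
  t=0,j=0: stock 130.0000 → up 191.1000 (V=24.2934), down 98.8000 (V=0.3505). Price 10.5311; hedge Δ=0.2594, bond B=-23.1914.
As a check, the time-0 holding Δ(0,0)·S0 + B(0,0) comes to 10.5311 — exactly V0.

(0,0): Delta=0.2594 Bond=-23.1914
(1,0): Delta=0.0117 Bond=-0.8072
(1,1): Delta=0.4069 Bond=-53.4578
(2,0): Delta=0.0000 Bond=0.0000
(2,1): Delta=0.0187 Bond=-1.8930
(2,2): Delta=0.6380 Bond=-123.1868
(3,0): Delta=0.0000 Bond=0.0000
(3,1): Delta=0.0000 Bond=0.0000
(3,2): Delta=0.0298 Bond=-4.4393
(3,3): Delta=1.0000 Bond=-283.7798
V0=10.5311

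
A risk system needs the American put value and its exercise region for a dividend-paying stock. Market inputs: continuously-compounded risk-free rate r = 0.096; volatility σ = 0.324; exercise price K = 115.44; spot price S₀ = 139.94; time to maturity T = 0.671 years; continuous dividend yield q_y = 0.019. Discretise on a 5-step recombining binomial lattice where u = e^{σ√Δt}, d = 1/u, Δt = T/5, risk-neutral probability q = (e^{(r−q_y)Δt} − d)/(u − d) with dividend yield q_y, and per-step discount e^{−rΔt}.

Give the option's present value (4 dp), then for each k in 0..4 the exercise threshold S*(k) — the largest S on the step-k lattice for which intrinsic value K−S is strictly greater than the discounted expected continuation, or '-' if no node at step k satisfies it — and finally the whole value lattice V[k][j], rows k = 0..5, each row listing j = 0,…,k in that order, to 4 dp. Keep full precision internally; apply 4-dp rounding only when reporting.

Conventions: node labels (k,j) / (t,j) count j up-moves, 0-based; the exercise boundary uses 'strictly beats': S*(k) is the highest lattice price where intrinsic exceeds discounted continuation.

Δt=0.13420  u=1.12602  d=0.88808  q=0.51402  discount=0.98720
step 5 (expiry): payoffs max(K−S,0) = 38.1354 17.4233 0.0000 0.0000 0.0000 0.0000
step 4: (k=4,j=0): S=87.0468, K−S=28.3932, hold=27.1372 ⇒ V=28.3932 exercise | (k=4,j=1): S=110.3691, K−S=5.0709, hold=8.3591 ⇒ V=8.3591 continue | (k=4,j=2): S=139.9400, K−S=0.0000, hold=0.0000 ⇒ V=0.0000 continue | (k=4,j=3): S=177.4338, K−S=0.0000, hold=0.0000 ⇒ V=0.0000 continue | (k=4,j=4): S=224.9733, K−S=0.0000, hold=0.0000 ⇒ V=0.0000 continue  boundary S*=87.0468
step 3: (k=3,j=0): S=98.0167, K−S=17.4233, hold=17.8637 ⇒ V=17.8637 continue | (k=3,j=1): S=124.2781, K−S=0.0000, hold=4.0104 ⇒ V=4.0104 continue | (k=3,j=2): S=157.5757, K−S=0.0000, hold=0.0000 ⇒ V=0.0000 continue | (k=3,j=3): S=199.7946, K−S=0.0000, hold=0.0000 ⇒ V=0.0000 continue  boundary S*=-
step 2: (k=2,j=0): S=110.3691, K−S=5.0709, hold=10.6054 ⇒ V=10.6054 continue | (k=2,j=1): S=139.9400, K−S=0.0000, hold=1.9240 ⇒ V=1.9240 continue | (k=2,j=2): S=177.4338, K−S=0.0000, hold=0.0000 ⇒ V=0.0000 continue  boundary S*=-
step 1: (k=1,j=0): S=124.2781, K−S=0.0000, hold=6.0644 ⇒ V=6.0644 continue | (k=1,j=1): S=157.5757, K−S=0.0000, hold=0.9231 ⇒ V=0.9231 continue  boundary S*=-
step 0: (k=0,j=0): S=139.9400, K−S=0.0000, hold=3.3779 ⇒ V=3.3779 continue  boundary S*=-

price = 3.3779
boundary = - - - - 87.0468
tree:
3.3779
6.0644 0.9231
10.6054 1.9240 0.0000
17.8637 4.0104 0.0000 0.0000
28.3932 8.3591 0.0000 0.0000 0.0000
38.1354 17.4233 0.0000 0.0000 0.0000 0.0000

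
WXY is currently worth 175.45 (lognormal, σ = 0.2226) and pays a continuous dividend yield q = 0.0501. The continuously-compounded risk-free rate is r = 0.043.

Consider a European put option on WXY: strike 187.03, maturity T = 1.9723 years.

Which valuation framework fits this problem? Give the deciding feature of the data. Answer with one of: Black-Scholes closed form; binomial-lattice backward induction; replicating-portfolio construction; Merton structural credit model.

framework: Black-Scholes closed form

Key observation: a European claim on WXY (strike 187.03) — a lognormal (GBM) underlying with constant rate and volatility — has an exact closed-form value; no lattice or capital structure is involved.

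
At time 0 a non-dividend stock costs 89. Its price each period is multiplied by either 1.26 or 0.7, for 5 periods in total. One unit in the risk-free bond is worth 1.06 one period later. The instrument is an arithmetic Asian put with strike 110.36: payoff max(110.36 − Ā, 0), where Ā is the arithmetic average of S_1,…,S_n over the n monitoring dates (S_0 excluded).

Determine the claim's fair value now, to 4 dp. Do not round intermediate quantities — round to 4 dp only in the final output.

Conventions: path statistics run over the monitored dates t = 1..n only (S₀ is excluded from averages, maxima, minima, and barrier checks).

price = 14.6351

With p* = (R−d)/(u−d) = 0.6429, sum probability × payoff across the paths and divide by R^5.
Enumerate all 2^5 = 32 price paths (U = up ×1.26, D = down ×0.7); each path with k up-moves has probability p*^k·(1−p*)^(5−k).
DDDDD: Ā=34.5528, payoff=75.8072, prob=0.005810
UDDDD: Ā=62.1951, payoff=48.1649, prob=0.010459
DUDDD: Ā=52.2271, payoff=58.1329, prob=0.010459
UUDDD: Ā=94.0088, payoff=16.3512, prob=0.018826
DDUDD: Ā=45.2495, payoff=65.1105, prob=0.010459
UDUDD: Ā=81.4491, payoff=28.9109, prob=0.018826
DUUDD: Ā=71.4811, payoff=38.8789, prob=0.018826
UUUDD: Ā=128.6659, payoff=0.0000, prob=0.033887
DDDUD: Ā=40.3652, payoff=69.9948, prob=0.010459
UDDUD: Ā=72.6573, payoff=37.7027, prob=0.018826
DUDUD: Ā=62.6893, payoff=47.6707, prob=0.018826
UUDUD: Ā=112.8407, payoff=0.0000, prob=0.033887
DDUUD: Ā=55.7117, payoff=54.6483, prob=0.018826
UDUUD: Ā=100.2811, payoff=10.0789, prob=0.033887
DUUUD: Ā=90.3131, payoff=20.0469, prob=0.033887
UUUUD: Ā=162.5635, payoff=0.0000, prob=0.060996
DDDDU: Ā=36.9461, payoff=73.4139, prob=0.010459
UDDDU: Ā=66.5031, payoff=43.8569, prob=0.018826
DUDDU: Ā=56.5351, payoff=53.8249, prob=0.018826
UUDDU: Ā=101.7631, payoff=8.5969, prob=0.033887
DDUDU: Ā=49.5575, payoff=60.8025, prob=0.018826
UDUDU: Ā=89.2034, payoff=21.1566, prob=0.033887
DUUDU: Ā=79.2354, payoff=31.1246, prob=0.033887
UUUDU: Ā=142.6238, payoff=0.0000, prob=0.060996
DDDUU: Ā=44.6731, payoff=65.6869, prob=0.018826
UDDUU: Ā=80.4116, payoff=29.9484, prob=0.033887
DUDUU: Ā=70.4436, payoff=39.9164, prob=0.033887
UUDUU: Ā=126.7986, payoff=0.0000, prob=0.060996
DDUUU: Ā=63.4660, payoff=46.8940, prob=0.033887
UDUUU: Ā=114.2389, payoff=0.0000, prob=0.060996
DUUUU: Ā=104.2709, payoff=6.0891, prob=0.060996
UUUUU: Ā=187.6876, payoff=0.0000, prob=0.109792
Price = Σ prob·payoff / R^5 = 19.585129 / 1.338226 = 14.6351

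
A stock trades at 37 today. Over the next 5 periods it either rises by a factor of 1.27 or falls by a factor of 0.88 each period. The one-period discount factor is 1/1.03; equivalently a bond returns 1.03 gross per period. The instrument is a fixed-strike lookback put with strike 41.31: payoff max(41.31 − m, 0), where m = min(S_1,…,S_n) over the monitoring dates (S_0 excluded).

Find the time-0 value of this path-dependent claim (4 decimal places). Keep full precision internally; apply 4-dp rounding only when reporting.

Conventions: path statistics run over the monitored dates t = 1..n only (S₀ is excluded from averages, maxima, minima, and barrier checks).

Risk-neutral up-probability p* = (R−d)/(u−d) = (1.03−0.88)/(1.27−0.88) = 0.3846; the claim prices as the p*-weighted sum of path payoffs discounted by R^5.
Enumerate all 2^5 = 32 price paths (U = up ×1.27, D = down ×0.88); each path with k up-moves has probability p*^k·(1−p*)^(5−k).
DDDDD: m=19.5261, payoff=21.7839, prob=0.088254
UDDDD: m=28.1797, payoff=13.1303, prob=0.055159
DUDDD: m=28.1797, payoff=13.1303, prob=0.055159
UUDDD: m=40.6684, payoff=0.6416, prob=0.034474
DDUDD: m=28.1797, payoff=13.1303, prob=0.055159
UDUDD: m=40.6684, payoff=0.6416, prob=0.034474
DUUDD: m=32.5600, payoff=8.7500, prob=0.034474
UUUDD: m=46.9900, payoff=0.0000, prob=0.021546
DDDUD: m=25.2145, payoff=16.0955, prob=0.055159
UDDUD: m=36.3891, payoff=4.9209, prob=0.034474
DUDUD: m=32.5600, payoff=8.7500, prob=0.034474
UUDUD: m=46.9900, payoff=0.0000, prob=0.021546
DDUUD: m=28.6528, payoff=12.6572, prob=0.034474
UDUUD: m=41.3512, payoff=0.0000, prob=0.021546
DUUUD: m=32.5600, payoff=8.7500, prob=0.021546
UUUUD: m=46.9900, payoff=0.0000, prob=0.013466
DDDDU: m=22.1887, payoff=19.1213, prob=0.055159
UDDDU: m=32.0224, payoff=9.2876, prob=0.034474
DUDDU: m=32.0224, payoff=9.2876, prob=0.034474
UUDDU: m=46.2141, payoff=0.0000, prob=0.021546
DDUDU: m=28.6528, payoff=12.6572, prob=0.034474
UDUDU: m=41.3512, payoff=0.0000, prob=0.021546
DUUDU: m=32.5600, payoff=8.7500, prob=0.021546
UUUDU: m=46.9900, payoff=0.0000, prob=0.013466
DDDUU: m=25.2145, payoff=16.0955, prob=0.034474
UDDUU: m=36.3891, payoff=4.9209, prob=0.021546
DUDUU: m=32.5600, payoff=8.7500, prob=0.021546
UUDUU: m=46.9900, payoff=0.0000, prob=0.013466
DDUUU: m=28.6528, payoff=12.6572, prob=0.021546
UDUUU: m=41.3512, payoff=0.0000, prob=0.013466
DUUUU: m=32.5600, payoff=8.7500, prob=0.013466
UUUUU: m=46.9900, payoff=0.0000, prob=0.008417
Price = Σ prob·payoff / R^5 = 9.985054 / 1.159274 = 8.6132

price = 8.6132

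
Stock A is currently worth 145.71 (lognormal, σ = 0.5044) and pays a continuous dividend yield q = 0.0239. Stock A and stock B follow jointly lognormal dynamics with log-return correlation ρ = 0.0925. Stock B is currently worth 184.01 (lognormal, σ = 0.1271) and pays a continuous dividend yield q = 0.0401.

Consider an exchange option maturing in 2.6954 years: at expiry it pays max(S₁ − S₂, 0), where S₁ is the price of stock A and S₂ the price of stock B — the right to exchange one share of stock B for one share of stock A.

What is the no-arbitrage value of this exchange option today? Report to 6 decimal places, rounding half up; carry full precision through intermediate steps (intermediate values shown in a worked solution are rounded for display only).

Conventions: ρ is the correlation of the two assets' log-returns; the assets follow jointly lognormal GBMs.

σ_eff = √(σ₁² + σ₂² − 2ρσ₁σ₂) = √(0.5044² + 0.1271² − 2·0.0925·0.5044·0.1271) = 0.508639
d₁ = (ln(S₁/S₂) + (q₂ − q₁ + σ_eff²/2)T) / (σ_eff√T) = (ln(145.71/184.01) + (0.0401 − 0.0239 + 0.129357)·2.6954) / 0.835067 = 0.190358
d₂ = d₁ − σ_eff√T = 0.190358 − 0.835067 = -0.644708
N(d₁) = 0.575486,  N(d₂) = 0.259558
V = S₁·e^{−q₁T}·N(d₁) − S₂·e^{−q₂T}·N(d₂) = 78.622480 − 42.868180 = 35.754299
Key observation: pricing in stock B-units makes this a unit-strike call on the ratio S₁/S₂ — the risk-free rate cancels and cannot affect the value.

exchange price = 35.754299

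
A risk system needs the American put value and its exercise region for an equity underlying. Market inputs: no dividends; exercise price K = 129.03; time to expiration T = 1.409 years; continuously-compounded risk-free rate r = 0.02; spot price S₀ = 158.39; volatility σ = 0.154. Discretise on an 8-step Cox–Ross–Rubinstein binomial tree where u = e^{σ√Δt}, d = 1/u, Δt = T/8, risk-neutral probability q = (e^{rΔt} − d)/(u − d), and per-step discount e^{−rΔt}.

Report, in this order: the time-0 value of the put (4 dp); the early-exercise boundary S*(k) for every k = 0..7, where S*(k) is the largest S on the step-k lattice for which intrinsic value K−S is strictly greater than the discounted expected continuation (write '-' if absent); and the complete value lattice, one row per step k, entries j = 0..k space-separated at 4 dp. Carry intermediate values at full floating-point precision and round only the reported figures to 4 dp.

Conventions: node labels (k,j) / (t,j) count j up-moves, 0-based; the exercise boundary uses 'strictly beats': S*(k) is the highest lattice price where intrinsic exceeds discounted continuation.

price = 1.3647
boundary = - - - - - - 107.4777 114.6533
tree:
1.3647
2.3135 0.4667
3.8455 0.8641 0.0898
6.2409 1.5810 0.1844 0.0000
9.8318 2.8495 0.3786 0.0000 0.0000
14.9160 5.0369 0.7771 0.0000 0.0000 0.0000
21.5523 8.6715 1.5953 0.0000 0.0000 0.0000 0.0000
28.2789 14.3767 3.2747 0.0000 0.0000 0.0000 0.0000 0.0000
34.5844 21.5523 6.7220 0.0000 0.0000 0.0000 0.0000 0.0000 0.0000

Δt=0.17613  u=1.06676  d=0.93741  q=0.51113  discount=0.99648
step 8 (expiry): payoffs max(K−S,0) = 34.5844 21.5523 6.7220 0.0000 0.0000 0.0000 0.0000 0.0000 0.0000
step 7: (k=7,j=0): S=100.7511, K−S=28.2789, hold=27.8252 ⇒ V=28.2789 exercise | (k=7,j=1): S=114.6533, K−S=14.3767, hold=13.9230 ⇒ V=14.3767 exercise | (k=7,j=2): S=130.4737, K−S=0.0000, hold=3.2747 ⇒ V=3.2747 continue | (k=7,j=3): S=148.4771, K−S=0.0000, hold=0.0000 ⇒ V=0.0000 continue | (k=7,j=4): S=168.9647, K−S=0.0000, hold=0.0000 ⇒ V=0.0000 continue | (k=7,j=5): S=192.2793, K−S=0.0000, hold=0.0000 ⇒ V=0.0000 continue | (k=7,j=6): S=218.8110, K−S=0.0000, hold=0.0000 ⇒ V=0.0000 continue | (k=7,j=7): S=249.0036, K−S=0.0000, hold=0.0000 ⇒ V=0.0000 continue  boundary S*=114.6533
step 6: (k=6,j=0): S=107.4777, K−S=21.5523, hold=21.0986 ⇒ V=21.5523 exercise | (k=6,j=1): S=122.3080, K−S=6.7220, hold=8.6715 ⇒ V=8.6715 continue | (k=6,j=2): S=139.1846, K−S=0.0000, hold=1.5953 ⇒ V=1.5953 continue | (k=6,j=3): S=158.3900, K−S=0.0000, hold=0.0000 ⇒ V=0.0000 continue | (k=6,j=4): S=180.2454, K−S=0.0000, hold=0.0000 ⇒ V=0.0000 continue | (k=6,j=5): S=205.1166, K−S=0.0000, hold=0.0000 ⇒ V=0.0000 continue | (k=6,j=6): S=233.4196, K−S=0.0000, hold=0.0000 ⇒ V=0.0000 continue  boundary S*=107.4777
step 5: (k=5,j=0): S=114.6533, K−S=14.3767, hold=14.9160 ⇒ V=14.9160 continue | (k=5,j=1): S=130.4737, K−S=0.0000, hold=5.0369 ⇒ V=5.0369 continue | (k=5,j=2): S=148.4771, K−S=0.0000, hold=0.7771 ⇒ V=0.7771 continue | (k=5,j=3): S=168.9647, K−S=0.0000, hold=0.0000 ⇒ V=0.0000 continue | (k=5,j=4): S=192.2793, K−S=0.0000, hold=0.0000 ⇒ V=0.0000 continue | (k=5,j=5): S=218.8110, K−S=0.0000, hold=0.0000 ⇒ V=0.0000 continue  boundary S*=-
step 4: (k=4,j=0): S=122.3080, K−S=6.7220, hold=9.8318 ⇒ V=9.8318 continue | (k=4,j=1): S=139.1846, K−S=0.0000, hold=2.8495 ⇒ V=2.8495 continue | (k=4,j=2): S=158.3900, K−S=0.0000, hold=0.3786 ⇒ V=0.3786 continue | (k=4,j=3): S=180.2454, K−S=0.0000, hold=0.0000 ⇒ V=0.0000 continue | (k=4,j=4): S=205.1166, K−S=0.0000, hold=0.0000 ⇒ V=0.0000 continue  boundary S*=-
step 3: (k=3,j=0): S=130.4737, K−S=0.0000, hold=6.2409 ⇒ V=6.2409 continue | (k=3,j=1): S=148.4771, K−S=0.0000, hold=1.5810 ⇒ V=1.5810 continue | (k=3,j=2): S=168.9647, K−S=0.0000, hold=0.1844 ⇒ V=0.1844 continue | (k=3,j=3): S=192.2793, K−S=0.0000, hold=0.0000 ⇒ V=0.0000 continue  boundary S*=-
step 2: (k=2,j=0): S=139.1846, K−S=0.0000, hold=3.8455 ⇒ V=3.8455 continue | (k=2,j=1): S=158.3900, K−S=0.0000, hold=0.8641 ⇒ V=0.8641 continue | (k=2,j=2): S=180.2454, K−S=0.0000, hold=0.0898 ⇒ V=0.0898 continue  boundary S*=-
step 1: (k=1,j=0): S=148.4771, K−S=0.0000, hold=2.3135 ⇒ V=2.3135 continue | (k=1,j=1): S=168.9647, K−S=0.0000, hold=0.4667 ⇒ V=0.4667 continue  boundary S*=-
step 0: (k=0,j=0): S=158.3900, K−S=0.0000, hold=1.3647 ⇒ V=1.3647 continue  boundary S*=-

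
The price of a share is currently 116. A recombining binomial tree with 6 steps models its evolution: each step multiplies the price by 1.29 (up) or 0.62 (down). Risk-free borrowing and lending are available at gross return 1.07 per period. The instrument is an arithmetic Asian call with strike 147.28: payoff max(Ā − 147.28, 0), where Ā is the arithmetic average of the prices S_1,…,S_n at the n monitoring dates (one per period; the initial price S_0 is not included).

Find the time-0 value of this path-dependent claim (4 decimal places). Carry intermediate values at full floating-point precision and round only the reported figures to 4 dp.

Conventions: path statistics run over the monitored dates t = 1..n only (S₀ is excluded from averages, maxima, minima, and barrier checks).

price = 20.5753

With p* = (R−d)/(u−d) = 0.6716, sum probability × payoff across the paths and divide by R^6.
Enumerate all 2^6 = 64 price paths (U = up ×1.29, D = down ×0.62); each path with k up-moves has probability p*^k·(1−p*)^(6−k).
DDDDDD: Ā=29.7522, payoff=0.0000, prob=0.001253
UDDDDD: Ā=61.9037, payoff=0.0000, prob=0.002564
DUDDDD: Ā=48.9504, payoff=0.0000, prob=0.002564
UUDDDD: Ā=101.8483, payoff=0.0000, prob=0.005244
DDUDDD: Ā=40.9193, payoff=0.0000, prob=0.002564
UDUDDD: Ā=85.1385, payoff=0.0000, prob=0.005244
DUUDDD: Ā=72.1852, payoff=0.0000, prob=0.005244
UUUDDD: Ā=150.1918, payoff=2.9118, prob=0.010726
DDDUDD: Ā=35.9400, payoff=0.0000, prob=0.002564
UDDUDD: Ā=74.7784, payoff=0.0000, prob=0.005244
DUDUDD: Ā=61.8251, payoff=0.0000, prob=0.005244
UUDUDD: Ā=128.6361, payoff=0.0000, prob=0.010726
DDUUDD: Ā=53.7940, payoff=0.0000, prob=0.005244
UDUUDD: Ā=111.9263, payoff=0.0000, prob=0.010726
DUUUDD: Ā=98.9730, payoff=0.0000, prob=0.010726
UUUUDD: Ā=205.9277, payoff=58.6477, prob=0.021941
DDDDUD: Ā=32.8529, payoff=0.0000, prob=0.002564
UDDDUD: Ā=68.3552, payoff=0.0000, prob=0.005244
DUDDUD: Ā=55.4019, payoff=0.0000, prob=0.005244
UUDDUD: Ā=115.2716, payoff=0.0000, prob=0.010726
DDUDUD: Ā=47.3708, payoff=0.0000, prob=0.005244
UDUDUD: Ā=98.5618, payoff=0.0000, prob=0.010726
DUUDUD: Ā=85.6085, payoff=0.0000, prob=0.010726
UUUDUD: Ā=178.1209, payoff=30.8409, prob=0.021941
DDDUUD: Ā=42.3915, payoff=0.0000, prob=0.005244
UDDUUD: Ā=88.2017, payoff=0.0000, prob=0.010726
DUDUUD: Ā=75.2484, payoff=0.0000, prob=0.010726
UUDUUD: Ā=156.5653, payoff=9.2853, prob=0.021941
DDUUUD: Ā=67.2173, payoff=0.0000, prob=0.010726
UDUUUD: Ā=139.8555, payoff=0.0000, prob=0.021941
DUUUUD: Ā=126.9021, payoff=0.0000, prob=0.021941
UUUUUD: Ā=264.0383, payoff=116.7583, prob=0.044878
DDDDDU: Ā=30.9389, payoff=0.0000, prob=0.002564
UDDDDU: Ā=64.3728, payoff=0.0000, prob=0.005244
DUDDDU: Ā=51.4195, payoff=0.0000, prob=0.005244
UUDDDU: Ā=106.9856, payoff=0.0000, prob=0.010726
DDUDDU: Ā=43.3884, payoff=0.0000, prob=0.005244
UDUDDU: Ā=90.2758, payoff=0.0000, prob=0.010726
DUUDDU: Ā=77.3225, payoff=0.0000, prob=0.010726
UUUDDU: Ā=160.8807, payoff=13.6007, prob=0.021941
DDDUDU: Ā=38.4091, payoff=0.0000, prob=0.005244
UDDUDU: Ā=79.9158, payoff=0.0000, prob=0.010726
DUDUDU: Ā=66.9624, payoff=0.0000, prob=0.010726
UUDUDU: Ā=139.3250, payoff=0.0000, prob=0.021941
DDUUDU: Ā=58.9314, payoff=0.0000, prob=0.010726
UDUUDU: Ā=122.6152, payoff=0.0000, prob=0.021941
DUUUDU: Ā=109.6619, payoff=0.0000, prob=0.021941
UUUUDU: Ā=228.1675, payoff=80.8875, prob=0.044878
DDDDUU: Ā=35.3220, payoff=0.0000, prob=0.005244
UDDDUU: Ā=73.4925, payoff=0.0000, prob=0.010726
DUDDUU: Ā=60.5392, payoff=0.0000, prob=0.010726
UUDDUU: Ā=125.9605, payoff=0.0000, prob=0.021941
DDUDUU: Ā=52.5081, payoff=0.0000, prob=0.010726
UDUDUU: Ā=109.2507, payoff=0.0000, prob=0.021941
DUUDUU: Ā=96.2974, payoff=0.0000, prob=0.021941
UUUDUU: Ā=200.3608, payoff=53.0808, prob=0.044878
DDDUUU: Ā=47.5289, payoff=0.0000, prob=0.010726
UDDUUU: Ā=98.8907, payoff=0.0000, prob=0.021941
DUDUUU: Ā=85.9373, payoff=0.0000, prob=0.021941
UUDUUU: Ā=178.8051, payoff=31.5251, prob=0.044878
DDUUUU: Ā=77.9063, payoff=0.0000, prob=0.021941
UDUUUU: Ā=162.0953, payoff=14.8153, prob=0.044878
DUUUUU: Ā=149.1420, payoff=1.8620, prob=0.044878
UUUUUU: Ā=310.3115, payoff=163.0315, prob=0.091797
Price = Σ prob·payoff / R^6 = 30.877940 / 1.500730 = 20.5753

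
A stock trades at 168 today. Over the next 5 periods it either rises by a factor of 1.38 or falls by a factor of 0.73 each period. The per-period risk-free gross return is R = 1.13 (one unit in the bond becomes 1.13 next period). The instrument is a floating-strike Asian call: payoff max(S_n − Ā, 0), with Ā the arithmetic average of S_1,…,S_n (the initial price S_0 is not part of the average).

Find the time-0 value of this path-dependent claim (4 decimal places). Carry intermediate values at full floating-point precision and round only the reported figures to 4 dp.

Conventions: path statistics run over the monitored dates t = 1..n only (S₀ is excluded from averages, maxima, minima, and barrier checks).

price = 41.3467

Risk-neutral up-probability p* = (R−d)/(u−d) = (1.13−0.73)/(1.38−0.73) = 0.6154; the claim prices as the p*-weighted sum of path payoffs discounted by R^5.
Enumerate all 2^5 = 32 price paths (U = up ×1.38, D = down ×0.73); each path with k up-moves has probability p*^k·(1−p*)^(5−k).
DDDDD: Ā=72.0117, payoff=0.0000, prob=0.008417
UDDDD: Ā=136.1318, payoff=0.0000, prob=0.013466
DUDDD: Ā=114.2918, payoff=0.0000, prob=0.013466
UUDDD: Ā=216.0584, payoff=0.0000, prob=0.021546
DDUDD: Ā=98.3486, payoff=0.0000, prob=0.013466
UDUDD: Ā=185.9192, payoff=0.0000, prob=0.021546
DUUDD: Ā=164.0792, payoff=0.0000, prob=0.021546
UUUDD: Ā=310.1772, payoff=0.0000, prob=0.034474
DDDUD: Ā=86.7100, payoff=0.0000, prob=0.013466
UDDUD: Ā=163.9176, payoff=0.0000, prob=0.021546
DUDUD: Ā=142.0776, payoff=0.0000, prob=0.021546
UUDUD: Ā=268.5851, payoff=0.0000, prob=0.034474
DDUUD: Ā=126.1344, payoff=0.0000, prob=0.021546
UDUUD: Ā=238.4459, payoff=0.0000, prob=0.034474
DUUUD: Ā=216.6059, payoff=18.6780, prob=0.034474
UUUUD: Ā=409.4742, payoff=35.3092, prob=0.055159
DDDDU: Ā=78.2139, payoff=0.0000, prob=0.013466
UDDDU: Ā=147.8564, payoff=0.0000, prob=0.021546
DUDDU: Ā=126.0164, payoff=0.0000, prob=0.021546
UUDDU: Ā=238.2229, payoff=0.0000, prob=0.034474
DDUDU: Ā=110.0732, payoff=14.3885, prob=0.021546
UDUDU: Ā=208.0837, payoff=27.2003, prob=0.034474
DUUDU: Ā=186.2437, payoff=49.0403, prob=0.034474
UUUDU: Ā=352.0771, payoff=92.7062, prob=0.055159
DDDUU: Ā=98.4347, payoff=26.0271, prob=0.021546
UDDUU: Ā=186.0821, payoff=49.2019, prob=0.034474
DUDUU: Ā=164.2421, payoff=71.0419, prob=0.034474
UUDUU: Ā=310.4850, payoff=134.2983, prob=0.055159
DDUUU: Ā=148.2989, payoff=86.9851, prob=0.034474
UDUUU: Ā=280.3458, payoff=164.4375, prob=0.055159
DUUUU: Ā=258.5058, payoff=186.2775, prob=0.055159
UUUUU: Ā=488.6822, payoff=352.1411, prob=0.088254
Price = Σ prob·payoff / R^5 = 76.178654 / 1.842435 = 41.3467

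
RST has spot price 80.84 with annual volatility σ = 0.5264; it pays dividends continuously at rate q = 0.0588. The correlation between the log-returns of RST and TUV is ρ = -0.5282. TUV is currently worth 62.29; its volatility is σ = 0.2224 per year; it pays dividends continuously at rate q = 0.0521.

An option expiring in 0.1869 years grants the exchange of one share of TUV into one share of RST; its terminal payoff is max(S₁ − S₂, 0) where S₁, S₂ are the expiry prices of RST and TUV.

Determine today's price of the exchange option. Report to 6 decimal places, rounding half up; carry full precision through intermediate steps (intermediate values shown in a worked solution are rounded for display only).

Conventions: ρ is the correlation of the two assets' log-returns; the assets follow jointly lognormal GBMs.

σ_eff = √(σ₁² + σ₂² − 2ρσ₁σ₂) = √(0.5264² + 0.2224² − 2·-0.5282·0.5264·0.2224) = 0.670994
d₁ = (ln(S₁/S₂) + (q₂ − q₁ + σ_eff²/2)T) / (σ_eff√T) = (ln(80.84/62.29) + (0.0521 − 0.0588 + 0.225116)·0.1869) / 0.290084 = 1.039331
d₂ = d₁ − σ_eff√T = 1.039331 − 0.290084 = 0.749248
N(d₁) = 0.850675,  N(d₂) = 0.773146
V = S₁·e^{−q₁T}·N(d₁) − S₂·e^{−q₂T}·N(d₂) = 68.016930 − 47.692591 = 20.324339
Key observation: the rate r is irrelevant here: denominating values in TUV turns the exchange into a ratio option on S₁/S₂, and discounting at r drops out.

exchange price = 20.324339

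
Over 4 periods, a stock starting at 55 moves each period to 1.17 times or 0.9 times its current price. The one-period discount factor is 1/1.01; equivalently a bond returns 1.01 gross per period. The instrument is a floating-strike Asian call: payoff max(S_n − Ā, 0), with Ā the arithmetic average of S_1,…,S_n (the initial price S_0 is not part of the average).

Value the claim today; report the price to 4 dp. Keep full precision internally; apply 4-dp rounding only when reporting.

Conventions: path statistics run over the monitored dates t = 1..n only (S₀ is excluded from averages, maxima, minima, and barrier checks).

No-arbitrage gives p* = (R−d)/(u−d) = 0.4074: enumerate every path, weight its payoff by its p*-probability, and discount by R^4.
Enumerate all 2^4 = 16 price paths (U = up ×1.17, D = down ×0.9); each path with k up-moves has probability p*^k·(1−p*)^(4−k).
DDDD: Ā=42.5576, payoff=0.0000, prob=0.123318
UDDD: Ā=55.3249, payoff=0.0000, prob=0.084781
DUDD: Ā=51.6124, payoff=0.0000, prob=0.084781
UUDD: Ā=67.0961, payoff=0.0000, prob=0.058287
DDUD: Ā=48.2712, payoff=0.0000, prob=0.084781
UDUD: Ā=62.7525, payoff=0.0000, prob=0.058287
DUUD: Ā=59.0400, payoff=1.9445, prob=0.058287
UUUD: Ā=76.7520, payoff=2.5278, prob=0.040072
DDDU: Ā=45.2640, payoff=1.6471, prob=0.084781
UDDU: Ā=58.8432, payoff=2.1412, prob=0.058287
DUDU: Ā=55.1307, payoff=5.8537, prob=0.058287
UUDU: Ā=71.6700, payoff=7.6099, prob=0.040072
DDUU: Ā=51.7895, payoff=9.1950, prob=0.058287
UDUU: Ā=67.3263, payoff=11.9535, prob=0.040072
DUUU: Ā=63.6138, payoff=15.6660, prob=0.040072
UUUU: Ā=82.6980, payoff=20.3658, prob=0.027550
Price = Σ prob·payoff / R^4 = 3.329014 / 1.040604 = 3.1991

price = 3.1991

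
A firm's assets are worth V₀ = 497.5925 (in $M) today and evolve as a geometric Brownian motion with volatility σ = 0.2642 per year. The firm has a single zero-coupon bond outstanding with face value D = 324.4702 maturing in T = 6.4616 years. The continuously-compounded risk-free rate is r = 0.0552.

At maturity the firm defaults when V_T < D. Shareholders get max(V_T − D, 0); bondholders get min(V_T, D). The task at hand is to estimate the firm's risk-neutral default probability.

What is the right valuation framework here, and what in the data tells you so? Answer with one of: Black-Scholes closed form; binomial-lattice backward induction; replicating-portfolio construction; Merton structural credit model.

framework: Merton structural credit model

Key observation: the question is about default risk generated by asset-value dynamics against a debt face of 324.4702 — the structural framework prices exactly that.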